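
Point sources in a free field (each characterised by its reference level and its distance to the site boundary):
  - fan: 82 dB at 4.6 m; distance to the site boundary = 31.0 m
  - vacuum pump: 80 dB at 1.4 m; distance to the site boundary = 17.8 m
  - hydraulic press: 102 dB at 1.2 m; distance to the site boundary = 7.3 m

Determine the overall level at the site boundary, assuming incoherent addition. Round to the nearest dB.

86 dB

First find each source's level at the receiver (point-source: −20·log₁₀(r/r_ref)), then combine on an intensity basis.
fan: 82 − 20·log₁₀(31.0/4.6) = 82 − 16.57 = 65.43 dB.
vacuum pump: 80 − 20·log₁₀(17.8/1.4) = 80 − 22.09 = 57.91 dB.
hydraulic press: 102 − 20·log₁₀(7.3/1.2) = 102 − 15.68 = 86.32 dB.
Σ 10^(L/10) = 4.324e+08 → L_total = 10·log₁₀(4.324e+08) = 86.36 dB.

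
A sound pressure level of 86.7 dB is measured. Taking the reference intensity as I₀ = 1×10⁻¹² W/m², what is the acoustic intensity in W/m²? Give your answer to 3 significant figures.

I = I₀·10^(L/10) = 10⁻¹² × 10^(86.7/10) = 10^(-3.330).

0.000468 W/m²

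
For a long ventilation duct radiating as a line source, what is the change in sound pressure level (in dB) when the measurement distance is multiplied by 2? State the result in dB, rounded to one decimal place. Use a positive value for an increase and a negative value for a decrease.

-3.0 dB

A line source loses 3 dB per doubling of distance; generally ΔL = −10·log₁₀(r₂/r₁).
ΔL = −10·log₁₀(2) = -3.01 dB.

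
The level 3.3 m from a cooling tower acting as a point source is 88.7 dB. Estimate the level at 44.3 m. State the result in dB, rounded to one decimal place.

Point-source attenuation: ΔL = 20·log₁₀(r₂/r₁) = 20·log₁₀(44.3/3.3) = 22.558 dB.
L₂ = 88.7 − 20·log₁₀(44.3/3.3) = 88.7 − 22.558 = 66.14 dB.

66.1 dB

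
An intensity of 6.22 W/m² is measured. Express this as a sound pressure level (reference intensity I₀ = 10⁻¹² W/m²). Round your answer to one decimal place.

L = 10·log₁₀(I/I₀) = 10·log₁₀(6.22/10⁻¹²) = 10·log₁₀(6.22×10^12).
L = 10·(0.7938 + 12) = 127.94 dB.

127.9 dB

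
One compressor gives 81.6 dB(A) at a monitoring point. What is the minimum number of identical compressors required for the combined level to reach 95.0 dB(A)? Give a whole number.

Need L₁ + 10·log₁₀ N ≥ 95.0, i.e. log₁₀ N ≥ 1.34.
N ≥ 10^(13.4/10) = 21.878, so N = 22.

22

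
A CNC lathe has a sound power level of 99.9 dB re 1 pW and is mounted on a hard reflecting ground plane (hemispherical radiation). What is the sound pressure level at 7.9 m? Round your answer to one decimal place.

74.0 dB

Free-field hemispherical radiation: L_p = L_w − 10·log₁₀(2π·r²), r = 7.9 m.
2π·r² = 392.1 m², 10·log₁₀ of that is 25.934 dB.
L_p = 99.9 − 25.934 = 73.97 dB.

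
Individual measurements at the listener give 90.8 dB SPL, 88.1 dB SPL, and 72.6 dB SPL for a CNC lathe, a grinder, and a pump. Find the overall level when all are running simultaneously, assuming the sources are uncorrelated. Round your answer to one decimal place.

Incoherent sources combine by intensity addition: L_total = 10·log₁₀(Σ 10^(L_i/10)).
Σ 10^(L/10) = 10^(90.8/10) + 10^(88.1/10) + 10^(72.6/10) = 1.866e+09.
L_total = 10·log₁₀(1.866e+09) = 92.71 dB SPL.

92.7 dB SPL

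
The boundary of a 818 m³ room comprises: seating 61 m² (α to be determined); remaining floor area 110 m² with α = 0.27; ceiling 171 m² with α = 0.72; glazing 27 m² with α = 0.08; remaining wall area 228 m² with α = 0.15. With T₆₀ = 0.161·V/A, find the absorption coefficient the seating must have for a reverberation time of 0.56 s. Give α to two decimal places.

A = 0.161·V/T₆₀ = 0.161·818/0.56 = 235.17 m² sabins.
Absorption from the other surfaces = 110·0.27 + 171·0.72 + 27·0.08 + 228·0.15 = 189.18 m², so the seating must supply 46.00 m² over 61 m².
α = 46.00/61 = 0.754.

0.75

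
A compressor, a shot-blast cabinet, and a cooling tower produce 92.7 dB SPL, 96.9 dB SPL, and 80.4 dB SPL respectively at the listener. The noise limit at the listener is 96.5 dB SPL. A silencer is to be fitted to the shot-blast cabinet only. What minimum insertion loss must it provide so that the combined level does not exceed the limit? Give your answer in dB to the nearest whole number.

The untreated sources together contribute 10^(92.7/10) + 10^(80.4/10) = 1.972e+09, i.e. 92.95 dB SPL.
The limit corresponds to 10^(96.5/10) = 4.467e+09; subtracting the fixed part leaves 2.495e+09 for the shot-blast cabinet, i.e. 93.97 dB SPL.
So the shot-blast cabinet must be reduced from 96.9 to 93.97 dB SPL: IL = 2.93 dB.

3 dB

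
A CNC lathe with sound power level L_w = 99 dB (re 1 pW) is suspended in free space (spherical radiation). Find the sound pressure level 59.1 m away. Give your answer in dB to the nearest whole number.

53 dB

The power spreads over a sphere of area 4π·r², so L_p = L_w − 10·log₁₀(4π·r²).
4π·r² = 4.389e+04 m², 10·log₁₀ of that is 46.424 dB.
L_p = 99 − 46.424 = 52.58 dB.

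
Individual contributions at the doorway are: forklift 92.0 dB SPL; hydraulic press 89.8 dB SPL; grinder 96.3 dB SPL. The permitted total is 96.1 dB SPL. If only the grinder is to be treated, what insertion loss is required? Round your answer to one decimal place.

Fixed contribution from the other sources: Σ 10^(L/10) = 10^(92.0/10) + 10^(89.8/10) = 2.540e+09 (94.05 dB SPL).
To meet 96.1 dB SPL overall, the treated grinder may contribute at most 10^(96.1/10) − 2.540e+09 = 1.534e+09, i.e. 91.86 dB SPL.
So the grinder must be reduced from 96.3 to 91.86 dB SPL: IL = 4.44 dB.

4.4 dB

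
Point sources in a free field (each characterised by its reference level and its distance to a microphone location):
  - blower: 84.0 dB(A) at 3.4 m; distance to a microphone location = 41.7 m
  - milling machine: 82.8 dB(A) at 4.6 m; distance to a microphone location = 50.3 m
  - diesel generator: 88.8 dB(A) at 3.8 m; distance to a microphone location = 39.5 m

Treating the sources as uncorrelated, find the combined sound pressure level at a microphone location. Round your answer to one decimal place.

70.1 dB(A)

Propagate each source to the receiver with L = L_ref − 20·log₁₀(r/r_ref), then add intensities.
blower: 84.0 − 20·log₁₀(41.7/3.4) = 84.0 − 21.77 = 62.23 dB(A).
milling machine: 82.8 − 20·log₁₀(50.3/4.6) = 82.8 − 20.78 = 62.02 dB(A).
diesel generator: 88.8 − 20·log₁₀(39.5/3.8) = 88.8 − 20.34 = 68.46 dB(A).
Σ 10^(L/10) = 1.028e+07 → L_total = 10·log₁₀(1.028e+07) = 70.12 dB(A).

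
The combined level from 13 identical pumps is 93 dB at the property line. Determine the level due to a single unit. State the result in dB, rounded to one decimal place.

Dividing the total intensity by 13 lowers the level by 10·log₁₀ 13 = 11.139 dB: L₁ = 93 − 11.139.

81.9 dB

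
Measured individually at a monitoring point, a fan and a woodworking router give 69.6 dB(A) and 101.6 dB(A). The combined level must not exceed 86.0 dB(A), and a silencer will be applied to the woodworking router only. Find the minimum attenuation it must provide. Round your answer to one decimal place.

Everything except the woodworking router sums to 10^(69.6/10) = 9.120e+06 in linear terms, 69.60 dB(A).
The limit corresponds to 10^(86.0/10) = 3.981e+08; subtracting the fixed part leaves 3.890e+08 for the woodworking router, i.e. 85.90 dB(A).
So the woodworking router must be reduced from 101.6 to 85.90 dB(A): IL = 15.70 dB.

15.7 dB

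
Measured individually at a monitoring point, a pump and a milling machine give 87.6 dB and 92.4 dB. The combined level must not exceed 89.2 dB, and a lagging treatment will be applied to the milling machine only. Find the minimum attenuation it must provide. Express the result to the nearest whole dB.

The untreated sources together contribute 10^(87.6/10) = 5.754e+08, i.e. 87.60 dB.
The limit corresponds to 10^(89.2/10) = 8.318e+08; subtracting the fixed part leaves 2.563e+08 for the milling machine, i.e. 84.09 dB.
So the milling machine must be reduced from 92.4 to 84.09 dB: IL = 8.31 dB.

8 dB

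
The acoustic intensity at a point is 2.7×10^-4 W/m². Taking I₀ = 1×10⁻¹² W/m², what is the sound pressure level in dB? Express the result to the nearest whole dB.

Dividing by I₀ shifts the exponent by 12: I/I₀ = 2.7×10^8.
L = 10·(0.4314 + 8) = 84.31 dB.

84 dB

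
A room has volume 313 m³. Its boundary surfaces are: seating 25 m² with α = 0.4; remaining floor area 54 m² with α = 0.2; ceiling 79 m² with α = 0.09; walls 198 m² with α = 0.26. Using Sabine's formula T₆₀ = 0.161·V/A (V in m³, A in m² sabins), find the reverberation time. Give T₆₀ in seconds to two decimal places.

Total absorption A = 25·0.4 + 54·0.2 + 79·0.09 + 198·0.26 = 79.39 m² sabins.
T₆₀ = 0.161 × 313 / 79.39 = 0.635 s.

0.63 s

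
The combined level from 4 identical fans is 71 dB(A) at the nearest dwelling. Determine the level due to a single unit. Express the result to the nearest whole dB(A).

For N identical incoherent sources L_total = L₁ + 10·log₁₀ N, so L₁ = 71 − 10·log₁₀(4) = 71 − 6.021.

65 dB(A)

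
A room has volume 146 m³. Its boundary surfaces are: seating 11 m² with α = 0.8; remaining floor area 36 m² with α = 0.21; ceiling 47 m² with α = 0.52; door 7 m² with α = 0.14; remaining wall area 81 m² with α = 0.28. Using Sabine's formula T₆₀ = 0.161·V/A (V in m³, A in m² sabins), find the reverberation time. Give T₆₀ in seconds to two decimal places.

0.36 s

A = Σ Sᵢαᵢ = 11·0.8 + 36·0.21 + 47·0.52 + 7·0.14 + 81·0.28 = 64.46 m².
T₆₀ = 0.161·V/A = 0.161·146/64.46 = 0.365 s.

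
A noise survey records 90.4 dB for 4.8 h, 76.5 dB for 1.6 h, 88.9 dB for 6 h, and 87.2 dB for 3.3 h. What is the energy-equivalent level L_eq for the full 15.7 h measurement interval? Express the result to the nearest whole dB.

89 dB

L_eq = 10·log₁₀[(1/T)·Σ tᵢ·10^(Lᵢ/10)] with T = 15.7 h.
Σ tᵢ·10^(Lᵢ/10) = 4.8·10^(90.4/10) + 1.6·10^(76.5/10) + 6·10^(88.9/10) + 3.3·10^(87.2/10) = 1.172e+10.
L_eq = 10·log₁₀(1.172e+10/15.7) = 88.73 dB.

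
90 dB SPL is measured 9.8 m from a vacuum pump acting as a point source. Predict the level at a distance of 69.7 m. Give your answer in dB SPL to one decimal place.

73.0 dB SPL

For a point source, L₂ = L₁ − 20·log₁₀(r₂/r₁).
L₂ = 90 − 20·log₁₀(69.7/9.8) = 90 − 17.040 = 72.96 dB SPL.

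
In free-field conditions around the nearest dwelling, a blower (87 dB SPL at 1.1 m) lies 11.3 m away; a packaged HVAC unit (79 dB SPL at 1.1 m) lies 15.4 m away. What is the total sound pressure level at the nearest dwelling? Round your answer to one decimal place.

Propagate each source to the receiver with L = L_ref − 20·log₁₀(r/r_ref), then add intensities.
blower: 87 − 20·log₁₀(11.3/1.1) = 87 − 20.23 = 66.77 dB SPL.
packaged HVAC unit: 79 − 20·log₁₀(15.4/1.1) = 79 − 22.92 = 56.08 dB SPL.
Σ 10^(L/10) = 5.155e+06 → L_total = 10·log₁₀(5.155e+06) = 67.12 dB SPL.

67.1 dB SPL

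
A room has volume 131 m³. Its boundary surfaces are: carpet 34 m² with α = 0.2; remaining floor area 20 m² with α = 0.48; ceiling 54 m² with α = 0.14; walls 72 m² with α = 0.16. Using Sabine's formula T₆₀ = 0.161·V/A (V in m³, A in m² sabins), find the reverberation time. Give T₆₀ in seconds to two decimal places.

A = Σ Sᵢαᵢ = 34·0.2 + 20·0.48 + 54·0.14 + 72·0.16 = 35.48 m².
T₆₀ = 0.161·V/A = 0.161·131/35.48 = 0.594 s.

0.59 s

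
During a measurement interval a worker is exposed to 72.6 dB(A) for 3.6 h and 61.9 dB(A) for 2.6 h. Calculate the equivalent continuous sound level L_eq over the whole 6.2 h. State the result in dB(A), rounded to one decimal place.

70.5 dB(A)

L_eq = 10·log₁₀[(1/T)·Σ tᵢ·10^(Lᵢ/10)] with T = 6.2 h.
Σ tᵢ·10^(Lᵢ/10) = 3.6·10^(72.6/10) + 2.6·10^(61.9/10) = 6.954e+07.
L_eq = 10·log₁₀(6.954e+07/6.2) = 70.50 dB(A).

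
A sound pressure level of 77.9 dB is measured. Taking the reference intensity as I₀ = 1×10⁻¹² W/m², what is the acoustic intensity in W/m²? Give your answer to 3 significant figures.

I = I₀·10^(L/10) = 10⁻¹² × 10^(77.9/10) = 10^(-4.210).

6.17e-05 W/m²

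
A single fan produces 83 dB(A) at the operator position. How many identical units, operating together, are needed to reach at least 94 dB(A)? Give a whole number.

The shortfall is 94 − 83 = 11.0 dB, and N units add 10·log₁₀ N, so need 10·log₁₀ N ≥ 11.0.
N ≥ 10^(11.0/10) = 12.589, so N = 13.

13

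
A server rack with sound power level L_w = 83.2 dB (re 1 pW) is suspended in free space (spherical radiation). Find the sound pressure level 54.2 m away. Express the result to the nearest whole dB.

38 dB

L_p = L_w − 10·log₁₀(4π·r²) with r = 54.2 m.
4π·r² = 3.692e+04 m², 10·log₁₀ of that is 45.672 dB.
L_p = 83.2 − 45.672 = 37.53 dB.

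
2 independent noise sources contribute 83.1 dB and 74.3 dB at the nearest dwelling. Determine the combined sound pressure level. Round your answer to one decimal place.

83.6 dB

For uncorrelated sources the intensities add, so convert each level to linear form, sum, and take 10·log₁₀ of the total.
Σ 10^(L/10) = 10^(83.1/10) + 10^(74.3/10) = 2.311e+08.
L_total = 10·log₁₀(2.311e+08) = 83.64 dB.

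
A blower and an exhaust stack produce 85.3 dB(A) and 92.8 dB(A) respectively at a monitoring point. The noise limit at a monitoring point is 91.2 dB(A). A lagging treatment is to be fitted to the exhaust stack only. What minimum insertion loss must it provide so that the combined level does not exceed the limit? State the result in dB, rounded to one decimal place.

2.9 dB

Everything except the exhaust stack sums to 10^(85.3/10) = 3.388e+08 in linear terms, 85.30 dB(A).
The limit corresponds to 10^(91.2/10) = 1.318e+09; subtracting the fixed part leaves 9.794e+08 for the exhaust stack, i.e. 89.91 dB(A).
So the exhaust stack must be reduced from 92.8 to 89.91 dB(A): IL = 2.89 dB.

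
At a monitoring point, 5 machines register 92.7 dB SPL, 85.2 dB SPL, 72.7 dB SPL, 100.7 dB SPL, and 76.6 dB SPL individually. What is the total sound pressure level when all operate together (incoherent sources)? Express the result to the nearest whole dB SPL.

101 dB SPL

For uncorrelated sources the intensities add, so convert each level to linear form, sum, and take 10·log₁₀ of the total.
Σ 10^(L/10) = 10^(92.7/10) + 10^(85.2/10) + 10^(72.7/10) + 10^(100.7/10) + 10^(76.6/10) = 1.401e+10.
L_total = 10·log₁₀(1.401e+10) = 101.46 dB SPL.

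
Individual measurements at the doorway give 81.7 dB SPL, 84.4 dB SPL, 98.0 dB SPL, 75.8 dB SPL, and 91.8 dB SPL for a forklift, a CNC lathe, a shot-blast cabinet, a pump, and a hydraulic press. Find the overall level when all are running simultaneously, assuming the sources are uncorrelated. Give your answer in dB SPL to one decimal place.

Incoherent sources combine by intensity addition: L_total = 10·log₁₀(Σ 10^(L_i/10)).
Σ 10^(L/10) = 10^(81.7/10) + 10^(84.4/10) + 10^(98.0/10) + 10^(75.8/10) + 10^(91.8/10) = 8.284e+09.
L_total = 10·log₁₀(8.284e+09) = 99.18 dB SPL.

99.2 dB SPL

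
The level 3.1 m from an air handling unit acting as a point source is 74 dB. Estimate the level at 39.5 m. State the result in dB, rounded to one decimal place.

For a point source, L₂ = L₁ − 20·log₁₀(r₂/r₁).
L₂ = 74 − 20·log₁₀(39.5/3.1) = 74 − 22.105 = 51.90 dB.

51.9 dB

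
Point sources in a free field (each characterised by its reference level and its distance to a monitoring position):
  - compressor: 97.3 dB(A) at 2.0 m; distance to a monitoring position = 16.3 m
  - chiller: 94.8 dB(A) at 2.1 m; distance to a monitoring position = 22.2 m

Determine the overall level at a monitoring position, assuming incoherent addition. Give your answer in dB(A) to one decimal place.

Propagate each source to the receiver with L = L_ref − 20·log₁₀(r/r_ref), then add intensities.
compressor: 97.3 − 20·log₁₀(16.3/2.0) = 97.3 − 18.22 = 79.08 dB(A).
chiller: 94.8 − 20·log₁₀(22.2/2.1) = 94.8 − 20.48 = 74.32 dB(A).
Σ 10^(L/10) = 1.079e+08 → L_total = 10·log₁₀(1.079e+08) = 80.33 dB(A).

80.3 dB(A)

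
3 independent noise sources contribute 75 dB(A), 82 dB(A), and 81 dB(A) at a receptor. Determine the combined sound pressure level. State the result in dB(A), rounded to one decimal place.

For uncorrelated sources the intensities add, so convert each level to linear form, sum, and take 10·log₁₀ of the total.
Σ 10^(L/10) = 10^(75/10) + 10^(82/10) + 10^(81/10) = 3.160e+08.
L_total = 10·log₁₀(3.160e+08) = 85.00 dB(A).

85.0 dB(A)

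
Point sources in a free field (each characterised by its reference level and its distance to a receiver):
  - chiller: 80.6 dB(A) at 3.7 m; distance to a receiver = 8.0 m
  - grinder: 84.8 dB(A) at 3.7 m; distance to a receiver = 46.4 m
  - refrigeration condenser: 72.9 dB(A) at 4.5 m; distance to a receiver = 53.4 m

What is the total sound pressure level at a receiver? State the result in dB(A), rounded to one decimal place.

First find each source's level at the receiver (point-source: −20·log₁₀(r/r_ref)), then combine on an intensity basis.
chiller: 80.6 − 20·log₁₀(8.0/3.7) = 80.6 − 6.70 = 73.90 dB(A).
grinder: 84.8 − 20·log₁₀(46.4/3.7) = 84.8 − 21.97 = 62.83 dB(A).
refrigeration condenser: 72.9 − 20·log₁₀(53.4/4.5) = 72.9 − 21.49 = 51.41 dB(A).
Σ 10^(L/10) = 2.662e+07 → L_total = 10·log₁₀(2.662e+07) = 74.25 dB(A).

74.3 dB(A)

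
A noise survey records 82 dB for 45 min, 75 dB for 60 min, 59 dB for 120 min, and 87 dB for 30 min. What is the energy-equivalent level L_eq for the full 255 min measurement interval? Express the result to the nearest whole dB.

L_eq = 10·log₁₀[(1/T)·Σ tᵢ·10^(Lᵢ/10)] with T = 255 min.
Σ tᵢ·10^(Lᵢ/10) = 45·10^(82/10) + 60·10^(75/10) + 120·10^(59/10) + 30·10^(87/10) = 2.416e+10.
L_eq = 10·log₁₀(2.416e+10/255) = 79.77 dB.

80 dB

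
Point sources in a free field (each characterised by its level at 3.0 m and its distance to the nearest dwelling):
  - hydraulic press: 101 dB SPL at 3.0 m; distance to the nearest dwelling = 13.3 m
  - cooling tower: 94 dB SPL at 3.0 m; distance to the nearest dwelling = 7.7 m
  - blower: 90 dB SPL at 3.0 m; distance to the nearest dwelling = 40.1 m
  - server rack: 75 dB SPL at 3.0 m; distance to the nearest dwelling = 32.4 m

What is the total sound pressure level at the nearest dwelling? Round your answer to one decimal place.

Apply inverse-square spreading to bring every level to the receiver, then sum 10^(L/10).
hydraulic press: 101 − 20·log₁₀(13.3/3.0) = 101 − 12.93 = 88.07 dB SPL.
cooling tower: 94 − 20·log₁₀(7.7/3.0) = 94 − 8.19 = 85.81 dB SPL.
blower: 90 − 20·log₁₀(40.1/3.0) = 90 − 22.52 = 67.48 dB SPL.
server rack: 75 − 20·log₁₀(32.4/3.0) = 75 − 20.67 = 54.33 dB SPL.
Σ 10^(L/10) = 1.028e+09 → L_total = 10·log₁₀(1.028e+09) = 90.12 dB SPL.

90.1 dB SPL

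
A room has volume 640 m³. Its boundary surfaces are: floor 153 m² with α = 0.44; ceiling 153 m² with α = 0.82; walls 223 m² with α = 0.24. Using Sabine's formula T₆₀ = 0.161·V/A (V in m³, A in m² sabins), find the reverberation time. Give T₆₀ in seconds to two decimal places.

0.42 s

Summing Sᵢαᵢ: 153·0.44 + 153·0.82 + 223·0.24 = 246.30 m².
T₆₀ = 0.161 × 640 / 246.30 = 0.418 s.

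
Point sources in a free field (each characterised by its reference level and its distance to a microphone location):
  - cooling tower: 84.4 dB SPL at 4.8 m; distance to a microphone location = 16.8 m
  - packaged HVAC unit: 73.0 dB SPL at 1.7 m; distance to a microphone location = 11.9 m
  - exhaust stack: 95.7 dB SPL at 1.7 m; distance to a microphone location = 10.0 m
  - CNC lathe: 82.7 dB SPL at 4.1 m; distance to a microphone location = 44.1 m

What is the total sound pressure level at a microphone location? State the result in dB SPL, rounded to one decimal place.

Apply inverse-square spreading to bring every level to the receiver, then sum 10^(L/10).
cooling tower: 84.4 − 20·log₁₀(16.8/4.8) = 84.4 − 10.88 = 73.52 dB SPL.
packaged HVAC unit: 73.0 − 20·log₁₀(11.9/1.7) = 73.0 − 16.90 = 56.10 dB SPL.
exhaust stack: 95.7 − 20·log₁₀(10.0/1.7) = 95.7 − 15.39 = 80.31 dB SPL.
CNC lathe: 82.7 − 20·log₁₀(44.1/4.1) = 82.7 − 20.63 = 62.07 dB SPL.
Σ 10^(L/10) = 1.319e+08 → L_total = 10·log₁₀(1.319e+08) = 81.20 dB SPL.

81.2 dB SPL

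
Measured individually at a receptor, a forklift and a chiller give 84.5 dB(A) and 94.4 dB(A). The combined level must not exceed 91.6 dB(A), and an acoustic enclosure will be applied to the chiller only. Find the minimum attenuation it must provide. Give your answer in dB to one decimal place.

The untreated sources together contribute 10^(84.5/10) = 2.818e+08, i.e. 84.50 dB(A).
To meet 91.6 dB(A) overall, the treated chiller may contribute at most 10^(91.6/10) − 2.818e+08 = 1.164e+09, i.e. 90.66 dB(A).
So the chiller must be reduced from 94.4 to 90.66 dB(A): IL = 3.74 dB.

3.7 dB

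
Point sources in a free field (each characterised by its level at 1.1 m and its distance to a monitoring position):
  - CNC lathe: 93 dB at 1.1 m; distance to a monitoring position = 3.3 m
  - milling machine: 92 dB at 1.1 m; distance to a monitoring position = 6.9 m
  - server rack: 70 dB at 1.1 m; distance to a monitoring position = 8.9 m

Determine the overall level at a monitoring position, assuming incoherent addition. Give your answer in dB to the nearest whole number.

Apply inverse-square spreading to bring every level to the receiver, then sum 10^(L/10).
CNC lathe: 93 − 20·log₁₀(3.3/1.1) = 93 − 9.54 = 83.46 dB.
milling machine: 92 − 20·log₁₀(6.9/1.1) = 92 − 15.95 = 76.05 dB.
server rack: 70 − 20·log₁₀(8.9/1.1) = 70 − 18.16 = 51.84 dB.
Σ 10^(L/10) = 2.621e+08 → L_total = 10·log₁₀(2.621e+08) = 84.19 dB.

84 dB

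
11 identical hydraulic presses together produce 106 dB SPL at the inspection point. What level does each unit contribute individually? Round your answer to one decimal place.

95.6 dB SPL

For N identical incoherent sources L_total = L₁ + 10·log₁₀ N, so L₁ = 106 − 10·log₁₀(11) = 106 − 10.414.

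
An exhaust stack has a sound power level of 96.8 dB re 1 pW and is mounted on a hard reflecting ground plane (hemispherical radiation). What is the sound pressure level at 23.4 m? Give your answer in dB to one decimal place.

L_p = L_w − 10·log₁₀(2π·r²) with r = 23.4 m.
2π·r² = 3440 m², 10·log₁₀ of that is 35.366 dB.
L_p = 96.8 − 35.366 = 61.43 dB.

61.4 dB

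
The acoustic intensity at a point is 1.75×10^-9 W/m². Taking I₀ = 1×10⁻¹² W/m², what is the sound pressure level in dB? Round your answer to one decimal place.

32.4 dB

I/I₀ = 1.75×10^-9/10⁻¹² = 1.75×10^3, and L = 10·log₁₀(I/I₀).
L = 10·(0.2430 + 3) = 32.43 dB.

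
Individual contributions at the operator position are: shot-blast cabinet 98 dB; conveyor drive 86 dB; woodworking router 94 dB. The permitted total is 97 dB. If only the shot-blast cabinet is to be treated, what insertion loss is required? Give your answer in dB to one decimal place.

4.8 dB

Fixed contribution from the other sources: Σ 10^(L/10) = 10^(86/10) + 10^(94/10) = 2.910e+09 (94.64 dB).
To meet 97 dB overall, the treated shot-blast cabinet may contribute at most 10^(97/10) − 2.910e+09 = 2.102e+09, i.e. 93.23 dB.
Required insertion loss = 98 − 93.23 = 4.77 dB.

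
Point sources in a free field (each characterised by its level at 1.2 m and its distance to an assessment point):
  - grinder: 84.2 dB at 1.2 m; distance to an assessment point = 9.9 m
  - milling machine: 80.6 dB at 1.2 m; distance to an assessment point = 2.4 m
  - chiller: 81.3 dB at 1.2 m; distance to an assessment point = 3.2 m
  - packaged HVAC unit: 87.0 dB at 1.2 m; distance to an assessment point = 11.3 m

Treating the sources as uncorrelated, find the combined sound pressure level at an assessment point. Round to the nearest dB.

Apply inverse-square spreading to bring every level to the receiver, then sum 10^(L/10).
grinder: 84.2 − 20·log₁₀(9.9/1.2) = 84.2 − 18.33 = 65.87 dB.
milling machine: 80.6 − 20·log₁₀(2.4/1.2) = 80.6 − 6.02 = 74.58 dB.
chiller: 81.3 − 20·log₁₀(3.2/1.2) = 81.3 − 8.52 = 72.78 dB.
packaged HVAC unit: 87.0 − 20·log₁₀(11.3/1.2) = 87.0 − 19.48 = 67.52 dB.
Σ 10^(L/10) = 5.719e+07 → L_total = 10·log₁₀(5.719e+07) = 77.57 dB.

78 dB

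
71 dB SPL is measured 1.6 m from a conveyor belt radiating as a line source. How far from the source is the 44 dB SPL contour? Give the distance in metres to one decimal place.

Line-source spreading drops the level by 10·log₁₀(r₂/r₁); inverting, r₂/r₁ = 10^(ΔL/10).
r₂ = 1.6·10^((71−44)/10) = 1.6·10^(27.0/10) = 801.90 m.

801.9 m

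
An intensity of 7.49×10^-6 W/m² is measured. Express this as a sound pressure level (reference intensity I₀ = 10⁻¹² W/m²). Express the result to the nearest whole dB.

69 dB

Dividing by I₀ shifts the exponent by 12: I/I₀ = 7.49×10^6.
L = 10·(0.8745 + 6) = 68.74 dB.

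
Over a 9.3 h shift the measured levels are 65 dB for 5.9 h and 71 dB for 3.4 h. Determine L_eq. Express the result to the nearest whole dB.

68 dB

The energy average is taken in the linear domain: L_eq = 10·log₁₀[(Σ tᵢ·10^(Lᵢ/10))/T], T = 9.3 h.
Σ tᵢ·10^(Lᵢ/10) = 5.9·10^(65/10) + 3.4·10^(71/10) = 6.146e+07.
L_eq = 10·log₁₀(6.146e+07/9.3) = 68.20 dB.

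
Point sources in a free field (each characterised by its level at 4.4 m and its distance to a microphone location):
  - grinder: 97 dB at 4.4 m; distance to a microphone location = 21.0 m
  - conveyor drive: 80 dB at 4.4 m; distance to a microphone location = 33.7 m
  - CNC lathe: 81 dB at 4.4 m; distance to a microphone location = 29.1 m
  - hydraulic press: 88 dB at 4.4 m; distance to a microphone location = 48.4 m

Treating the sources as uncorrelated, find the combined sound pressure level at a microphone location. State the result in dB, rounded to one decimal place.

Propagate each source to the receiver with L = L_ref − 20·log₁₀(r/r_ref), then add intensities.
grinder: 97 − 20·log₁₀(21.0/4.4) = 97 − 13.58 = 83.42 dB.
conveyor drive: 80 − 20·log₁₀(33.7/4.4) = 80 − 17.68 = 62.32 dB.
CNC lathe: 81 − 20·log₁₀(29.1/4.4) = 81 − 16.41 = 64.59 dB.
hydraulic press: 88 − 20·log₁₀(48.4/4.4) = 88 − 20.83 = 67.17 dB.
Σ 10^(L/10) = 2.298e+08 → L_total = 10·log₁₀(2.298e+08) = 83.61 dB.

83.6 dB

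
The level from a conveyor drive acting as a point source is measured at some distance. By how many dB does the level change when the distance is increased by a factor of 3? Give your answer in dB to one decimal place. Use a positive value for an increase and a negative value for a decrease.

With spherical spreading the level changes by −20·log₁₀(r₂/r₁).
ΔL = −20·log₁₀(3) = -9.54 dB.

-9.5 dB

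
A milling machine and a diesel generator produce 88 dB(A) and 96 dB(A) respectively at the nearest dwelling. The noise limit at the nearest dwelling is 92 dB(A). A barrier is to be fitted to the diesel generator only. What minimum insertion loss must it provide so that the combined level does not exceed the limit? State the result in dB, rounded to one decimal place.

6.2 dB

Fixed contribution from the other source: Σ 10^(L/10) = 10^(88/10) = 6.310e+08 (88.00 dB(A)).
To meet 92 dB(A) overall, the treated diesel generator may contribute at most 10^(92/10) − 6.310e+08 = 9.539e+08, i.e. 89.80 dB(A).
So the diesel generator must be reduced from 96 to 89.80 dB(A): IL = 6.20 dB.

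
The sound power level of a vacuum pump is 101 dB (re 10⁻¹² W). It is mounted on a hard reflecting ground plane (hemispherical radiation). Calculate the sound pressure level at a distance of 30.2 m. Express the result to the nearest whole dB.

63 dB

Free-field hemispherical radiation: L_p = L_w − 10·log₁₀(2π·r²), r = 30.2 m.
2π·r² = 5731 m², 10·log₁₀ of that is 37.582 dB.
L_p = 101 − 37.582 = 63.42 dB.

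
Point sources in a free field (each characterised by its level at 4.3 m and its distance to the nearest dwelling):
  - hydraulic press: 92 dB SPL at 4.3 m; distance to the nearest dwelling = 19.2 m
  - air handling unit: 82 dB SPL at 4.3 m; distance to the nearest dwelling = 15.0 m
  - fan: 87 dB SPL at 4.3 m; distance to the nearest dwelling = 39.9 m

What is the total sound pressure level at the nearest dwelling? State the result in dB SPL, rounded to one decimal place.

Propagate each source to the receiver with L = L_ref − 20·log₁₀(r/r_ref), then add intensities.
hydraulic press: 92 − 20·log₁₀(19.2/4.3) = 92 − 13.00 = 79.00 dB SPL.
air handling unit: 82 − 20·log₁₀(15.0/4.3) = 82 − 10.85 = 71.15 dB SPL.
fan: 87 − 20·log₁₀(39.9/4.3) = 87 − 19.35 = 67.65 dB SPL.
Σ 10^(L/10) = 9.834e+07 → L_total = 10·log₁₀(9.834e+07) = 79.93 dB SPL.

79.9 dB SPL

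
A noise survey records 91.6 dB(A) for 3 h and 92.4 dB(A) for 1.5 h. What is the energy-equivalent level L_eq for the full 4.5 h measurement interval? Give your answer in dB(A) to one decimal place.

91.9 dB(A)

Weight each interval's intensity by its duration and average over T = 4.5 h:
Σ tᵢ·10^(Lᵢ/10) = 3·10^(91.6/10) + 1.5·10^(92.4/10) = 6.943e+09.
L_eq = 10·log₁₀(6.943e+09/4.5) = 91.88 dB(A).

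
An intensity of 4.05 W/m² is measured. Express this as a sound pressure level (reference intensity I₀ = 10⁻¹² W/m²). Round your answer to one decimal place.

L = 10·log₁₀(I/I₀) = 10·log₁₀(4.05/10⁻¹²) = 10·log₁₀(4.05×10^12).
L = 10·(0.6075 + 12) = 126.07 dB.

126.1 dB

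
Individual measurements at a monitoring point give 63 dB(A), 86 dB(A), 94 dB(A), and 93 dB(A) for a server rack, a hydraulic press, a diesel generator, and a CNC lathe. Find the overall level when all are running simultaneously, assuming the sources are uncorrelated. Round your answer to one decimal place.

Incoherent sources combine by intensity addition: L_total = 10·log₁₀(Σ 10^(L_i/10)).
Σ 10^(L/10) = 10^(63/10) + 10^(86/10) + 10^(94/10) + 10^(93/10) = 4.907e+09.
L_total = 10·log₁₀(4.907e+09) = 96.91 dB(A).

96.9 dB(A)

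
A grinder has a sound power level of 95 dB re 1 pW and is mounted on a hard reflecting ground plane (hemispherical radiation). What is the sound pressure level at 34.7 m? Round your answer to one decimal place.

56.2 dB

The power spreads over a hemisphere of area 2π·r², so L_p = L_w − 10·log₁₀(2π·r²).
2π·r² = 7566 m², 10·log₁₀ of that is 38.788 dB.
L_p = 95 − 38.788 = 56.21 dB.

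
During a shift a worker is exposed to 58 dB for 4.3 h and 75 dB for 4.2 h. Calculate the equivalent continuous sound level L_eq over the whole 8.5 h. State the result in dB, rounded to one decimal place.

72.0 dB

L_eq = 10·log₁₀[(1/T)·Σ tᵢ·10^(Lᵢ/10)] with T = 8.5 h.
Σ tᵢ·10^(Lᵢ/10) = 4.3·10^(58/10) + 4.2·10^(75/10) = 1.355e+08.
L_eq = 10·log₁₀(1.355e+08/8.5) = 72.03 dB.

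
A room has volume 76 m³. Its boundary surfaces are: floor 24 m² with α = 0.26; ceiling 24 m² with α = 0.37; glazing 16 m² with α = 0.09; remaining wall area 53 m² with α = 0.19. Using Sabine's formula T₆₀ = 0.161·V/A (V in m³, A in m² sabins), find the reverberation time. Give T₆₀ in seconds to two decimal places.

A = Σ Sᵢαᵢ = 24·0.26 + 24·0.37 + 16·0.09 + 53·0.19 = 26.63 m².
T₆₀ = 0.161 × 76 / 26.63 = 0.459 s.

0.46 s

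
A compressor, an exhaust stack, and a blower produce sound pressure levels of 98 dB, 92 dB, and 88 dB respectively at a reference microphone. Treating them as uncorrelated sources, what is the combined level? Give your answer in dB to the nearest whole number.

For uncorrelated sources the intensities add, so convert each level to linear form, sum, and take 10·log₁₀ of the total.
Σ 10^(L/10) = 10^(98/10) + 10^(92/10) + 10^(88/10) = 8.525e+09.
L_total = 10·log₁₀(8.525e+09) = 99.31 dB.

99 dB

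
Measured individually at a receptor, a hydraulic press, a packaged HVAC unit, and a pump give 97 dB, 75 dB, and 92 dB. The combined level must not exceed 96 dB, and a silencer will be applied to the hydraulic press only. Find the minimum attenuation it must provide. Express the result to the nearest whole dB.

3 dB

Everything except the hydraulic press sums to 10^(75/10) + 10^(92/10) = 1.617e+09 in linear terms, 92.09 dB.
The limit corresponds to 10^(96/10) = 3.981e+09; subtracting the fixed part leaves 2.365e+09 for the hydraulic press, i.e. 93.74 dB.
So the hydraulic press must be reduced from 97 to 93.74 dB: IL = 3.26 dB.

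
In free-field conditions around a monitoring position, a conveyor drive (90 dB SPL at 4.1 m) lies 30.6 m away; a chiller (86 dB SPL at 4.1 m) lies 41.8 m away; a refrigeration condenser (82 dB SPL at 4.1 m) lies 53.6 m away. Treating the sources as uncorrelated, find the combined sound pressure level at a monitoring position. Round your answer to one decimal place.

73.6 dB SPL

Propagate each source to the receiver with L = L_ref − 20·log₁₀(r/r_ref), then add intensities.
conveyor drive: 90 − 20·log₁₀(30.6/4.1) = 90 − 17.46 = 72.54 dB SPL.
chiller: 86 − 20·log₁₀(41.8/4.1) = 86 − 20.17 = 65.83 dB SPL.
refrigeration condenser: 82 − 20·log₁₀(53.6/4.1) = 82 − 22.33 = 59.67 dB SPL.
Σ 10^(L/10) = 2.271e+07 → L_total = 10·log₁₀(2.271e+07) = 73.56 dB SPL.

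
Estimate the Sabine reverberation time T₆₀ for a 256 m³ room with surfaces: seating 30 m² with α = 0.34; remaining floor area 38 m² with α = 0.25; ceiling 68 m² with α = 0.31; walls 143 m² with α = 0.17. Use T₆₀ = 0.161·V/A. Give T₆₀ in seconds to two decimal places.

0.63 s

A = Σ Sᵢαᵢ = 30·0.34 + 38·0.25 + 68·0.31 + 143·0.17 = 65.09 m².
T₆₀ = 0.161 × 256 / 65.09 = 0.633 s.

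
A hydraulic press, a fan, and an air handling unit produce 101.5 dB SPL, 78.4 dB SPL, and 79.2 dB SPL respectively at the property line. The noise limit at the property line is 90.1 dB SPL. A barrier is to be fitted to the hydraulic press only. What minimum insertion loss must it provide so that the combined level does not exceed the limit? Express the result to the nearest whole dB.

Fixed contribution from the other sources: Σ 10^(L/10) = 10^(78.4/10) + 10^(79.2/10) = 1.524e+08 (81.83 dB SPL).
The limit corresponds to 10^(90.1/10) = 1.023e+09; subtracting the fixed part leaves 8.709e+08 for the hydraulic press, i.e. 89.40 dB SPL.
Required insertion loss = 101.5 − 89.40 = 12.10 dB.

12 dB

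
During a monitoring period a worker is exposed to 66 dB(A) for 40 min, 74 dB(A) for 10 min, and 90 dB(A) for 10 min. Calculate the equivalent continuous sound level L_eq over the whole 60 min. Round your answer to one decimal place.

82.4 dB(A)

Weight each interval's intensity by its duration and average over T = 60 min:
Σ tᵢ·10^(Lᵢ/10) = 40·10^(66/10) + 10·10^(74/10) + 10·10^(90/10) = 1.041e+10.
L_eq = 10·log₁₀(1.041e+10/60) = 82.39 dB(A).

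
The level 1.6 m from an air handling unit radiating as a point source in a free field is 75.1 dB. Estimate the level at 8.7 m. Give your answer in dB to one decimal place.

60.4 dB

For a point source, L₂ = L₁ − 20·log₁₀(r₂/r₁).
L₂ = 75.1 − 20·log₁₀(8.7/1.6) = 75.1 − 14.708 = 60.39 dB.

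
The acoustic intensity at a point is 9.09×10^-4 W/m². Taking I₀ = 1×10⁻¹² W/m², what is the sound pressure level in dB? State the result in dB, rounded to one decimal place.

89.6 dB

I/I₀ = 9.09×10^-4/10⁻¹² = 9.09×10^8, and L = 10·log₁₀(I/I₀).
L = 10·(0.9586 + 8) = 89.59 dB.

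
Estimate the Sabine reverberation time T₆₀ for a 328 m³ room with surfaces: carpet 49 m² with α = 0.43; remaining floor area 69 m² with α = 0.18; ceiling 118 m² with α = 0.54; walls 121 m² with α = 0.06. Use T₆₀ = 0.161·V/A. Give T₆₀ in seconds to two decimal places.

A = Σ Sᵢαᵢ = 49·0.43 + 69·0.18 + 118·0.54 + 121·0.06 = 104.47 m².
T₆₀ = 0.161 × 328 / 104.47 = 0.505 s.

0.51 s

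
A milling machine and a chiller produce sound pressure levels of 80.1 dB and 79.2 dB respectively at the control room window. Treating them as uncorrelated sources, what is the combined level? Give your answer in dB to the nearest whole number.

83 dB

For uncorrelated sources the intensities add, so convert each level to linear form, sum, and take 10·log₁₀ of the total.
Σ 10^(L/10) = 10^(80.1/10) + 10^(79.2/10) = 1.855e+08.
L_total = 10·log₁₀(1.855e+08) = 82.68 dB.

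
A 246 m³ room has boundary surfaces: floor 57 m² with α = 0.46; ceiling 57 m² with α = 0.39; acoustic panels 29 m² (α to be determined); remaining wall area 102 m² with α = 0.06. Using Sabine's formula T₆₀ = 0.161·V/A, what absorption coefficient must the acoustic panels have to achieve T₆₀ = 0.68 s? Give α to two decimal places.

0.13

A = 0.161·V/T₆₀ = 0.161·246/0.68 = 58.24 m² sabins.
Absorption from the other surfaces = 57·0.46 + 57·0.39 + 102·0.06 = 54.57 m², so the acoustic panels must supply 3.67 m² over 29 m².
α = 3.67/29 = 0.127.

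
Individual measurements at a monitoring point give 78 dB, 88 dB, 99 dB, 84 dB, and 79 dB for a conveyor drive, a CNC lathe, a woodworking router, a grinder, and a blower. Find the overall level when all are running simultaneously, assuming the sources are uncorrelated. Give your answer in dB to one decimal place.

99.5 dB

For uncorrelated sources the intensities add, so convert each level to linear form, sum, and take 10·log₁₀ of the total.
Σ 10^(L/10) = 10^(78/10) + 10^(88/10) + 10^(99/10) + 10^(84/10) + 10^(79/10) = 8.968e+09.
L_total = 10·log₁₀(8.968e+09) = 99.53 dB.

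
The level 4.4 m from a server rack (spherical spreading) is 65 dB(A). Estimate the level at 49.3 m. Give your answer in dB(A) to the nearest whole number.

Spherical spreading from a point source gives a 20·log₁₀(r₂/r₁) drop.
L₂ = 65 − 20·log₁₀(49.3/4.4) = 65 − 20.988 = 44.01 dB(A).

44 dB(A)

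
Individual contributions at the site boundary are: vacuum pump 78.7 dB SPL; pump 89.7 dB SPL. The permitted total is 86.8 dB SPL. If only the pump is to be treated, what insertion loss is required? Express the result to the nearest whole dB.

Everything except the pump sums to 10^(78.7/10) = 7.413e+07 in linear terms, 78.70 dB SPL.
The limit corresponds to 10^(86.8/10) = 4.786e+08; subtracting the fixed part leaves 4.045e+08 for the pump, i.e. 86.07 dB SPL.
Required insertion loss = 89.7 − 86.07 = 3.63 dB.

4 dB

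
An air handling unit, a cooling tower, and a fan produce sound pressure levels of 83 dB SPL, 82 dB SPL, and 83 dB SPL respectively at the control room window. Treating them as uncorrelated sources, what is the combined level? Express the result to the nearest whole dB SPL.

For uncorrelated sources the intensities add, so convert each level to linear form, sum, and take 10·log₁₀ of the total.
Σ 10^(L/10) = 10^(83/10) + 10^(82/10) + 10^(83/10) = 5.575e+08.
L_total = 10·log₁₀(5.575e+08) = 87.46 dB SPL.

87 dB SPL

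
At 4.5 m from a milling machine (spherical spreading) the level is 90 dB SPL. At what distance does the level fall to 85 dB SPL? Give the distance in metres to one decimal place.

The 5.0 dB drop corresponds to a distance ratio of 10^(5.0/20) for a point source.
r₂ = 4.5·10^((90−85)/20) = 4.5·10^(5.0/20) = 8.00 m.

8.0 m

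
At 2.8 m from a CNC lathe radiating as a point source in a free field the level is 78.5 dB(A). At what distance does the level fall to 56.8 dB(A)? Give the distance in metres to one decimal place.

For a point source L₁ − L₂ = 20·log₁₀(r₂/r₁), so r₂ = r₁·10^((L₁−L₂)/20).
r₂ = 2.8·10^((78.5−56.8)/20) = 2.8·10^(21.7/20) = 34.05 m.

34.1 m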